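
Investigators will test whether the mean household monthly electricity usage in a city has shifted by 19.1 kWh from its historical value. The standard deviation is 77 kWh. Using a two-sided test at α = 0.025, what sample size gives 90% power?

For a one-sample z-test, n = ((z_{α/2} + z_β)·σ/δ)².
z_{α/2} = 2.241 (two-sided α = 0.025); z_β = 1.282 (power 90% → β = 0.1).
n = (3.523 × 77 / 19.1)² = 201.72
Round up: n = 202.

202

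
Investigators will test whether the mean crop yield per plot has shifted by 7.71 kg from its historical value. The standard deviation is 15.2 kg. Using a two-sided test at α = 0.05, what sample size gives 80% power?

31

For a one-sample z-test, n = ((z_{α/2} + z_β)·σ/δ)².
z_{α/2} = 1.960 (two-sided α = 0.05); z_β = 0.842 (power 80% → β = 0.2).
n = (2.802 × 15.2 / 7.71)² = 30.52
Round up: n = 31.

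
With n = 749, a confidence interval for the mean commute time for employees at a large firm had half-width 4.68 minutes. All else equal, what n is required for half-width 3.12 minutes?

1686

Margin of error scales as 1/√n, so n₂ = n₁·(E₁/E₂)².
n₂ = 749 × (4.68/3.12)² = 749 × 2.25 = 1685.25
Round up: n₂ = 1686.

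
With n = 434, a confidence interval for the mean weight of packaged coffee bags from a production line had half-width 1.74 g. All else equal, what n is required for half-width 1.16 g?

Margin of error scales as 1/√n, so n₂ = n₁·(E₁/E₂)².
n₂ = 434 × (1.74/1.16)² = 434 × 2.25 = 976.50
Round up: n₂ = 977.

977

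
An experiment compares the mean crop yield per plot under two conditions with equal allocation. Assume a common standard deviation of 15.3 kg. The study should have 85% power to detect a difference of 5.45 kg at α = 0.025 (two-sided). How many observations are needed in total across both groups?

340 total

For two equal groups, n per group = 2·((z_{α/2} + z_β)·σ/δ)².
z_{α/2} = 2.241; z_β = 1.036 (power 85%).
n = 2 × (3.277 × 15.3 / 5.45)² = 2 × 84.63 = 169.26
Round up: n = 170 per group.
Total across both groups: 2 × 170 = 340.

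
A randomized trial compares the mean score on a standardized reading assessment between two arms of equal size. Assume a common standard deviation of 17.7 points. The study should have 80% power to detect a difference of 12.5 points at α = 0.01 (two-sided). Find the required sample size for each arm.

For two equal groups, n per group = 2·((z_{α/2} + z_β)·σ/δ)².
z_{α/2} = 2.576; z_β = 0.842 (power 80%).
n = 2 × (3.418 × 17.7 / 12.5)² = 2 × 23.42 = 46.84
Round up: n = 47 per group.

47 per group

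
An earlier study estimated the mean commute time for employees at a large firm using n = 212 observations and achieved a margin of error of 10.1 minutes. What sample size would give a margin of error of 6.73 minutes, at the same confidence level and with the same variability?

478

Margin of error scales as 1/√n, so n₂ = n₁·(E₁/E₂)².
n₂ = 212 × (10.1/6.73)² = 212 × 2.252 = 477.42
Round up: n₂ = 478.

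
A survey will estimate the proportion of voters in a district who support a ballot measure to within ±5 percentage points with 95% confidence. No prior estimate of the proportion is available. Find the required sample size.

For a proportion with margin E = 0.05 at 95% confidence, z = 1.960.
With no prior estimate, use p = 0.5, which maximizes p(1−p) at 0.25.
n = 0.25 × (z/E)² = 0.25 × (1.960/0.05)² = 384.16
Round up: n = 385.

385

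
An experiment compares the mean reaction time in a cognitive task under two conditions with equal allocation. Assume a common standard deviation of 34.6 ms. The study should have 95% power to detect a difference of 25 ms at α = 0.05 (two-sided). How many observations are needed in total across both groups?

For two equal groups, n per group = 2·((z_{α/2} + z_β)·σ/δ)².
z_{α/2} = 1.960; z_β = 1.645 (power 95%).
n = 2 × (3.605 × 34.6 / 25)² = 2 × 24.89 = 49.78
Round up: n = 50 per group.
Total across both groups: 2 × 50 = 100.

100 total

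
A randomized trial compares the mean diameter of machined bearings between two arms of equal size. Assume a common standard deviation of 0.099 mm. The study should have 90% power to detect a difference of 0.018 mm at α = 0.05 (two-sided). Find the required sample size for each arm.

636 per group

For two equal groups, n per group = 2·((z_{α/2} + z_β)·σ/δ)².
z_{α/2} = 1.960; z_β = 1.282 (power 90%).
n = 2 × (3.242 × 0.099 / 0.018)² = 2 × 317.94 = 635.88
Round up: n = 636 per group.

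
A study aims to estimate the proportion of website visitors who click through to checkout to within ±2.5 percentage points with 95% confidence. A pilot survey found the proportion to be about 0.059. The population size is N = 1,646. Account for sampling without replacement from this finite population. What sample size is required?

283

For a proportion with margin E = 0.025 at 95% confidence, z = 1.960.
n = p̂(1−p̂)(z/E)² = 0.059 × 0.941 × (1.960/0.025)² = 341.25 — call this n₀.
Finite-population correction with N = 1,646: n = n₀ / (1 + (n₀−1)/N) = 341.25 / 1.207 = 282.73
Round up: n = 283.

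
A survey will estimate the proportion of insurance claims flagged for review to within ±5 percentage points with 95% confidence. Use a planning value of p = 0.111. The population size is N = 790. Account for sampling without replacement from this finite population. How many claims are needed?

128

For a proportion with margin E = 0.05 at 95% confidence, z = 1.960.
n = p̂(1−p̂)(z/E)² = 0.111 × 0.889 × (1.960/0.05)² = 151.63 — call this n₀.
Finite-population correction with N = 790: n = n₀ / (1 + (n₀−1)/N) = 151.63 / 1.191 = 127.31
Round up: n = 128.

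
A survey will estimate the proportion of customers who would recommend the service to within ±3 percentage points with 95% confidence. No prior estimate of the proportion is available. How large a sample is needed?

For a proportion with margin E = 0.03 at 95% confidence, z = 1.960.
With no prior estimate, use p = 0.5, which maximizes p(1−p) at 0.25.
n = 0.25 × (z/E)² = 0.25 × (1.960/0.03)² = 1067.11
Round up: n = 1068.

n = 1068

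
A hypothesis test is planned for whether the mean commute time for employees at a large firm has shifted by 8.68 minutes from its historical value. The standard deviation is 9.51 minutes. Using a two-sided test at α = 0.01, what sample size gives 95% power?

For a one-sample z-test, n = ((z_{α/2} + z_β)·σ/δ)².
z_{α/2} = 2.576 (two-sided α = 0.01); z_β = 1.645 (power 95% → β = 0.05).
n = (4.221 × 9.51 / 8.68)² = 21.39
Round up: n = 22.

n = 22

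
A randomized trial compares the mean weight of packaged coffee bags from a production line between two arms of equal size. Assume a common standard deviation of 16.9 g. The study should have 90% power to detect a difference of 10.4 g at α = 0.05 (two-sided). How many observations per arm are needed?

56 per group

For two equal groups, n per group = 2·((z_{α/2} + z_β)·σ/δ)².
z_{α/2} = 1.960; z_β = 1.282 (power 90%).
n = 2 × (3.242 × 16.9 / 10.4)² = 2 × 27.75 = 55.50
Round up: n = 56 per group.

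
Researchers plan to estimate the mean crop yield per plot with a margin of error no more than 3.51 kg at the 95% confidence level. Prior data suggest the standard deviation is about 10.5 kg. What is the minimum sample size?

For a mean, the margin of error is E = z·σ/√n, so n = (zσ/E)².
At 95% confidence, z = 1.960.
n = (1.960 × 10.5 / 3.51)² = 34.38
Round up: n = 35.

n = 35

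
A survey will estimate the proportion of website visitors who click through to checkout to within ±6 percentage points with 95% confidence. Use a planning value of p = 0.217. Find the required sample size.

For a proportion with margin E = 0.06 at 95% confidence, z = 1.960.
n = p̂(1−p̂)(z/E)² = 0.217 × 0.783 × (1.960/0.06)² = 181.31
Round up: n = 182.

182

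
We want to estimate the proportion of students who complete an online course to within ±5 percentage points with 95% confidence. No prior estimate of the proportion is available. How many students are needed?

For a proportion with margin E = 0.05 at 95% confidence, z = 1.960.
With no prior estimate, use p = 0.5, which maximizes p(1−p) at 0.25.
n = 0.25 × (z/E)² = 0.25 × (1.960/0.05)² = 384.16
Round up: n = 385.

385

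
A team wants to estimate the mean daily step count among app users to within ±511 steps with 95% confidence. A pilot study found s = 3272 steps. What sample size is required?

158

For a mean, the margin of error is E = z·σ/√n, so n = (zσ/E)².
At 95% confidence, z = 1.960.
n = (1.960 × 3272 / 511)² = 157.51
Round up: n = 158.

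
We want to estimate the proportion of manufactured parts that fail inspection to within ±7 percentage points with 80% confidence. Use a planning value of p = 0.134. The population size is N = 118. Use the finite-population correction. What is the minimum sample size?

30

For a proportion with margin E = 0.07 at 80% confidence, z = 1.282.
n = p̂(1−p̂)(z/E)² = 0.134 × 0.866 × (1.282/0.07)² = 38.92 — call this n₀.
Finite-population correction with N = 118: n = n₀ / (1 + (n₀−1)/N) = 38.92 / 1.321 = 29.46
Round up: n = 30.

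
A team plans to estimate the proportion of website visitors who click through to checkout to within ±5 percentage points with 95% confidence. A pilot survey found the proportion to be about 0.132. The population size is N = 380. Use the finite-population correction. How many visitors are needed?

n = 121

For a proportion with margin E = 0.05 at 95% confidence, z = 1.960.
n = p̂(1−p̂)(z/E)² = 0.132 × 0.868 × (1.960/0.05)² = 176.06 — call this n₀.
Finite-population correction with N = 380: n = n₀ / (1 + (n₀−1)/N) = 176.06 / 1.461 = 120.51
Round up: n = 121.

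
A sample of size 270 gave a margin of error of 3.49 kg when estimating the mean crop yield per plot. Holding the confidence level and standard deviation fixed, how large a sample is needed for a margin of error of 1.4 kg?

1678

Margin of error scales as 1/√n, so n₂ = n₁·(E₁/E₂)².
n₂ = 270 × (3.49/1.4)² = 270 × 6.214 = 1677.78
Round up: n₂ = 1678.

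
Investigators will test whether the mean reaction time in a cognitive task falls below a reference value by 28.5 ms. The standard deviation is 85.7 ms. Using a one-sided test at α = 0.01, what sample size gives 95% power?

For a one-sample z-test, n = ((z_α + z_β)·σ/δ)².
z_α = 2.326 (one-sided α = 0.01); z_β = 1.645 (power 95% → β = 0.05).
n = (3.971 × 85.7 / 28.5)² = 142.58
Round up: n = 143.

143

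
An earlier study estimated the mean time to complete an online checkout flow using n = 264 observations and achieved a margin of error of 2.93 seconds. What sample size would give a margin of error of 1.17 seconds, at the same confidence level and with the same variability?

n = 1656

Margin of error scales as 1/√n, so n₂ = n₁·(E₁/E₂)².
n₂ = 264 × (2.93/1.17)² = 264 × 6.271 = 1655.54
Round up: n₂ = 1656.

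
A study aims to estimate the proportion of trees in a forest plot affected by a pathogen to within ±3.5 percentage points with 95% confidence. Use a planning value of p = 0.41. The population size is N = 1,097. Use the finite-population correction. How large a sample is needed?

449

For a proportion with margin E = 0.035 at 95% confidence, z = 1.960.
n = p̂(1−p̂)(z/E)² = 0.41 × 0.59 × (1.960/0.035)² = 758.60 — call this n₀.
Finite-population correction with N = 1,097: n = n₀ / (1 + (n₀−1)/N) = 758.60 / 1.691 = 448.61
Round up: n = 449.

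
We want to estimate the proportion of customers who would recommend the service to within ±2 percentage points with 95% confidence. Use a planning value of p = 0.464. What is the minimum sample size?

For a proportion with margin E = 0.02 at 95% confidence, z = 1.960.
n = p̂(1−p̂)(z/E)² = 0.464 × 0.536 × (1.960/0.02)² = 2388.55
Round up: n = 2389.

2389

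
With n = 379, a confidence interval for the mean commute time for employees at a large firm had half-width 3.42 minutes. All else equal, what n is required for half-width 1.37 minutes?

2362

Margin of error scales as 1/√n, so n₂ = n₁·(E₁/E₂)².
n₂ = 379 × (3.42/1.37)² = 379 × 6.232 = 2361.93
Round up: n₂ = 2362.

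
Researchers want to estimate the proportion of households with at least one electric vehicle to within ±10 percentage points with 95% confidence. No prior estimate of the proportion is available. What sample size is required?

n = 97

For a proportion with margin E = 0.1 at 95% confidence, z = 1.960.
With no prior estimate, use p = 0.5, which maximizes p(1−p) at 0.25.
n = 0.25 × (z/E)² = 0.25 × (1.960/0.1)² = 96.04
Round up: n = 97.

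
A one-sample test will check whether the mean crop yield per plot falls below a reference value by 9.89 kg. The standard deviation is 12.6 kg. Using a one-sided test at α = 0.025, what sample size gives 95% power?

22

For a one-sample z-test, n = ((z_α + z_β)·σ/δ)².
z_α = 1.960 (one-sided α = 0.025); z_β = 1.645 (power 95% → β = 0.05).
n = (3.605 × 12.6 / 9.89)² = 21.09
Round up: n = 22.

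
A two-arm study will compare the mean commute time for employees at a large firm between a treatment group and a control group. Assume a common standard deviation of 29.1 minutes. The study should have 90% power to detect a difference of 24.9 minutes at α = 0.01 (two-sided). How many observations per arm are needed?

For two equal groups, n per group = 2·((z_{α/2} + z_β)·σ/δ)².
z_{α/2} = 2.576; z_β = 1.282 (power 90%).
n = 2 × (3.858 × 29.1 / 24.9)² = 2 × 20.33 = 40.66
Round up: n = 41 per group.

41 per group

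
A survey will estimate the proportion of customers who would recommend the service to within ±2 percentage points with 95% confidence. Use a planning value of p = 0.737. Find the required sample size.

1862

For a proportion with margin E = 0.02 at 95% confidence, z = 1.960.
n = p̂(1−p̂)(z/E)² = 0.737 × 0.263 × (1.960/0.02)² = 1861.55
Round up: n = 1862.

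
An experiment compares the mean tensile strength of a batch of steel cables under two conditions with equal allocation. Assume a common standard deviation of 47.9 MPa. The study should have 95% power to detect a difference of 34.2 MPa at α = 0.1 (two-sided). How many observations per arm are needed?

For two equal groups, n per group = 2·((z_{α/2} + z_β)·σ/δ)².
z_{α/2} = 1.645; z_β = 1.645 (power 95%).
n = 2 × (3.290 × 47.9 / 34.2)² = 2 × 21.23 = 42.46
Round up: n = 43 per group.

43 per group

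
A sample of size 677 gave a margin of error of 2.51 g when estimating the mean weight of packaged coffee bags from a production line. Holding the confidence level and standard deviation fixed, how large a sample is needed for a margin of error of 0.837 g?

6089

Margin of error scales as 1/√n, so n₂ = n₁·(E₁/E₂)².
n₂ = 677 × (2.51/0.837)² = 677 × 8.993 = 6088.26
Round up: n₂ = 6089.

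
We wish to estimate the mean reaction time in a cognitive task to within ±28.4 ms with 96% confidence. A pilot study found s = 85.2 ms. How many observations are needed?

For a mean, the margin of error is E = z·σ/√n, so n = (zσ/E)².
At 96% confidence, z = 2.054.
n = (2.054 × 85.2 / 28.4)² = 37.97
Round up: n = 38.

38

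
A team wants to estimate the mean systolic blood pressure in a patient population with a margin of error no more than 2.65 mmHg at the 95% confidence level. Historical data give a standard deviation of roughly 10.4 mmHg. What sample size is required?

60

For a mean, the margin of error is E = z·σ/√n, so n = (zσ/E)².
At 95% confidence, z = 1.960.
n = (1.960 × 10.4 / 2.65)² = 59.17
Round up: n = 60.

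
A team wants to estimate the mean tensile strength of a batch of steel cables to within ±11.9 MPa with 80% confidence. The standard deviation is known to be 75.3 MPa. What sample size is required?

66

For a mean, the margin of error is E = z·σ/√n, so n = (zσ/E)².
At 80% confidence, z = 1.282.
n = (1.282 × 75.3 / 11.9)² = 65.81
Round up: n = 66.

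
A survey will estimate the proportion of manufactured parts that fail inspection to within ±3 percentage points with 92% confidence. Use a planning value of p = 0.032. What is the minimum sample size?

106

For a proportion with margin E = 0.03 at 92% confidence, z = 1.751.
n = p̂(1−p̂)(z/E)² = 0.032 × 0.968 × (1.751/0.03)² = 105.52
Round up: n = 106.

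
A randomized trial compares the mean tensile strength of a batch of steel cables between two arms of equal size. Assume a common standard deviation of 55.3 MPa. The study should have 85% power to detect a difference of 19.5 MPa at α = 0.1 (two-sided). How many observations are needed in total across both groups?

For two equal groups, n per group = 2·((z_{α/2} + z_β)·σ/δ)².
z_{α/2} = 1.645; z_β = 1.036 (power 85%).
n = 2 × (2.681 × 55.3 / 19.5)² = 2 × 57.81 = 115.62
Round up: n = 116 per group.
Total across both groups: 2 × 116 = 232.

232 total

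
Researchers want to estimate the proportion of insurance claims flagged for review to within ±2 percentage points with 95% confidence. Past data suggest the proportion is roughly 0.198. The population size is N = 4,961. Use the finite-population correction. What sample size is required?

For a proportion with margin E = 0.02 at 95% confidence, z = 1.960.
n = p̂(1−p̂)(z/E)² = 0.198 × 0.802 × (1.960/0.02)² = 1525.08 — call this n₀.
Finite-population correction with N = 4,961: n = n₀ / (1 + (n₀−1)/N) = 1525.08 / 1.307 = 1166.86
Round up: n = 1167.

n = 1167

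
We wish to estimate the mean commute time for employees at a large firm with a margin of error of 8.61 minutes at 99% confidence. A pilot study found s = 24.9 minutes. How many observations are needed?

n = 56

For a mean, the margin of error is E = z·σ/√n, so n = (zσ/E)².
At 99% confidence, z = 2.576.
n = (2.576 × 24.9 / 8.61)² = 55.50
Round up: n = 56.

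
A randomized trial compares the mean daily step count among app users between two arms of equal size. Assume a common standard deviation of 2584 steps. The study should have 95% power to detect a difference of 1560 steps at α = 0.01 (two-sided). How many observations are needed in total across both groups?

196 total

For two equal groups, n per group = 2·((z_{α/2} + z_β)·σ/δ)².
z_{α/2} = 2.576; z_β = 1.645 (power 95%).
n = 2 × (4.221 × 2584 / 1560)² = 2 × 48.88 = 97.76
Round up: n = 98 per group.
Total across both groups: 2 × 98 = 196.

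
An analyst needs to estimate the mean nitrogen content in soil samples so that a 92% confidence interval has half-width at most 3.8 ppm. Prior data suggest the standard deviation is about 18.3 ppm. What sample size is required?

72

For a mean, the margin of error is E = z·σ/√n, so n = (zσ/E)².
At 92% confidence, z = 1.751.
n = (1.751 × 18.3 / 3.8)² = 71.11
Round up: n = 72.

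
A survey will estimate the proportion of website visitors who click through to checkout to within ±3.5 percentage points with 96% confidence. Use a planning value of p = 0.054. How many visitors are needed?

For a proportion with margin E = 0.035 at 96% confidence, z = 2.054.
n = p̂(1−p̂)(z/E)² = 0.054 × 0.946 × (2.054/0.035)² = 175.93
Round up: n = 176.

n = 176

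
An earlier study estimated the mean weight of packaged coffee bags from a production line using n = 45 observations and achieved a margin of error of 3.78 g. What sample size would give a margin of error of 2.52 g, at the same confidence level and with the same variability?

102

Margin of error scales as 1/√n, so n₂ = n₁·(E₁/E₂)².
n₂ = 45 × (3.78/2.52)² = 45 × 2.25 = 101.25
Round up: n₂ = 102.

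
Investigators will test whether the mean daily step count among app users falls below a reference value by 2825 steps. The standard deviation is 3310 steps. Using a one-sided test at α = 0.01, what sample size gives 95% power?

22

For a one-sample z-test, n = ((z_α + z_β)·σ/δ)².
z_α = 2.326 (one-sided α = 0.01); z_β = 1.645 (power 95% → β = 0.05).
n = (3.971 × 3310 / 2825)² = 21.65
Round up: n = 22.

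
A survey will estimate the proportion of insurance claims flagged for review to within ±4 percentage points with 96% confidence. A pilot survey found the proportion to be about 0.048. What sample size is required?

n = 121

For a proportion with margin E = 0.04 at 96% confidence, z = 2.054.
n = p̂(1−p̂)(z/E)² = 0.048 × 0.952 × (2.054/0.04)² = 120.49
Round up: n = 121.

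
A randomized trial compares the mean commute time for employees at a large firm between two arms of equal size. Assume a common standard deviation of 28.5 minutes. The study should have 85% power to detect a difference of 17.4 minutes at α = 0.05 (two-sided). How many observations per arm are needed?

For two equal groups, n per group = 2·((z_{α/2} + z_β)·σ/δ)².
z_{α/2} = 1.960; z_β = 1.036 (power 85%).
n = 2 × (2.996 × 28.5 / 17.4)² = 2 × 24.08 = 48.16
Round up: n = 49 per group.

49 per group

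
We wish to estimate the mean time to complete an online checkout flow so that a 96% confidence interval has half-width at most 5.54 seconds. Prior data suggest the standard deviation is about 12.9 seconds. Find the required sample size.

For a mean, the margin of error is E = z·σ/√n, so n = (zσ/E)².
At 96% confidence, z = 2.054.
n = (2.054 × 12.9 / 5.54)² = 22.87
Round up: n = 23.

n = 23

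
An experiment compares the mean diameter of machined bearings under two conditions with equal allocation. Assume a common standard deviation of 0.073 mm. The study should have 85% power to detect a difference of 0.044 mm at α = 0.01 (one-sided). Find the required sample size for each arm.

63 per group

For two equal groups, n per group = 2·((z_α + z_β)·σ/δ)².
z_α = 2.326; z_β = 1.036 (power 85%).
n = 2 × (3.362 × 0.073 / 0.044)² = 2 × 31.11 = 62.22
Round up: n = 63 per group.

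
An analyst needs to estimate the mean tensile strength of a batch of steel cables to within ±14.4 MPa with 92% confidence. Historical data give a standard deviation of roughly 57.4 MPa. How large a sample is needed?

n = 49

For a mean, the margin of error is E = z·σ/√n, so n = (zσ/E)².
At 92% confidence, z = 1.751.
n = (1.751 × 57.4 / 14.4)² = 48.72
Round up: n = 49.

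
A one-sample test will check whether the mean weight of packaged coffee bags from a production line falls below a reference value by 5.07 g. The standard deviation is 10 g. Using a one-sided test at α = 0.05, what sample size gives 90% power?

For a one-sample z-test, n = ((z_α + z_β)·σ/δ)².
z_α = 1.645 (one-sided α = 0.05); z_β = 1.282 (power 90% → β = 0.1).
n = (2.927 × 10 / 5.07)² = 33.33
Round up: n = 34.

34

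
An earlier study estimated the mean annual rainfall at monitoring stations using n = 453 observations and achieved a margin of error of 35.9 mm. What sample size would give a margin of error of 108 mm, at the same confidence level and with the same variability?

Margin of error scales as 1/√n, so n₂ = n₁·(E₁/E₂)².
n₂ = 453 × (35.9/108)² = 453 × 0.1105 = 50.06
Round up: n₂ = 51.

51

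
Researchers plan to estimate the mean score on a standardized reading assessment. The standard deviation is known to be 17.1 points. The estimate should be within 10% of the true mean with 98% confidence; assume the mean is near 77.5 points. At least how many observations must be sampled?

For a mean, the margin of error is E = z·σ/√n, so n = (zσ/E)².
At 98% confidence, z = 2.326.
E = 10% of 77.5 = 7.75 points.
n = (2.326 × 17.1 / 7.75)² = 26.34
Round up: n = 27.

n = 27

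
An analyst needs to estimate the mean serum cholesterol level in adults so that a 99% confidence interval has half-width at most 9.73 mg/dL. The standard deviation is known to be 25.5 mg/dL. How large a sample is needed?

For a mean, the margin of error is E = z·σ/√n, so n = (zσ/E)².
At 99% confidence, z = 2.576.
n = (2.576 × 25.5 / 9.73)² = 45.58
Round up: n = 46.

46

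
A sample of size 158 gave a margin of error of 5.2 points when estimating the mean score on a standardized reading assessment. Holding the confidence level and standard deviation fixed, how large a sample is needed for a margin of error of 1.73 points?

1428

Margin of error scales as 1/√n, so n₂ = n₁·(E₁/E₂)².
n₂ = 158 × (5.2/1.73)² = 158 × 9.035 = 1427.53
Round up: n₂ = 1428.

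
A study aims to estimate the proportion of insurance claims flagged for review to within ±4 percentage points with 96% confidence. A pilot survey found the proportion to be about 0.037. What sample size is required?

n = 94

For a proportion with margin E = 0.04 at 96% confidence, z = 2.054.
n = p̂(1−p̂)(z/E)² = 0.037 × 0.963 × (2.054/0.04)² = 93.95
Round up: n = 94.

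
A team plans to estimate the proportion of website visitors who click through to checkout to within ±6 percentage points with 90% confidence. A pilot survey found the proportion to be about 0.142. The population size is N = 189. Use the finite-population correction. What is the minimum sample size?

62

For a proportion with margin E = 0.06 at 90% confidence, z = 1.645.
n = p̂(1−p̂)(z/E)² = 0.142 × 0.858 × (1.645/0.06)² = 91.58 — call this n₀.
Finite-population correction with N = 189: n = n₀ / (1 + (n₀−1)/N) = 91.58 / 1.479 = 61.92
Round up: n = 62.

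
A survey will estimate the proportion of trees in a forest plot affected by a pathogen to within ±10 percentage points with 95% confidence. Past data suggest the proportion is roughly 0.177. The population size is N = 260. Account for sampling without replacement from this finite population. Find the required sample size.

n = 47

For a proportion with margin E = 0.1 at 95% confidence, z = 1.960.
n = p̂(1−p̂)(z/E)² = 0.177 × 0.823 × (1.960/0.1)² = 55.96 — call this n₀.
Finite-population correction with N = 260: n = n₀ / (1 + (n₀−1)/N) = 55.96 / 1.211 = 46.21
Round up: n = 47.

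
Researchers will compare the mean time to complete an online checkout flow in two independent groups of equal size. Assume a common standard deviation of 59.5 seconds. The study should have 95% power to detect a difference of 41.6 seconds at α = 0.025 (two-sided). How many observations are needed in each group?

For two equal groups, n per group = 2·((z_{α/2} + z_β)·σ/δ)².
z_{α/2} = 2.241; z_β = 1.645 (power 95%).
n = 2 × (3.886 × 59.5 / 41.6)² = 2 × 30.89 = 61.78
Round up: n = 62 per group.

62 per group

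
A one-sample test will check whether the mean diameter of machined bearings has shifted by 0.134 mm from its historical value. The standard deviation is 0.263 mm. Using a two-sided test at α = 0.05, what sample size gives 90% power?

For a one-sample z-test, n = ((z_{α/2} + z_β)·σ/δ)².
z_{α/2} = 1.960 (two-sided α = 0.05); z_β = 1.282 (power 90% → β = 0.1).
n = (3.242 × 0.263 / 0.134)² = 40.49
Round up: n = 41.

41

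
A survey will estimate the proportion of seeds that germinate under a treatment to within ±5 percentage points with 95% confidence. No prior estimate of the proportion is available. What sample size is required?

For a proportion with margin E = 0.05 at 95% confidence, z = 1.960.
With no prior estimate, use p = 0.5, which maximizes p(1−p) at 0.25.
n = 0.25 × (z/E)² = 0.25 × (1.960/0.05)² = 384.16
Round up: n = 385.

385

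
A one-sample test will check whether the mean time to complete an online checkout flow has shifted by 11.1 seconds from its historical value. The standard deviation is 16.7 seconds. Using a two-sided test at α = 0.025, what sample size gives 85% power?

For a one-sample z-test, n = ((z_{α/2} + z_β)·σ/δ)².
z_{α/2} = 2.241 (two-sided α = 0.025); z_β = 1.036 (power 85% → β = 0.15).
n = (3.277 × 16.7 / 11.1)² = 24.31
Round up: n = 25.

25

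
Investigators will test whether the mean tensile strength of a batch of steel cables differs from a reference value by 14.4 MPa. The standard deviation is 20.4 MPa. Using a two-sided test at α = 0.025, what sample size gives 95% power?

For a one-sample z-test, n = ((z_{α/2} + z_β)·σ/δ)².
z_{α/2} = 2.241 (two-sided α = 0.025); z_β = 1.645 (power 95% → β = 0.05).
n = (3.886 × 20.4 / 14.4)² = 30.31
Round up: n = 31.

n = 31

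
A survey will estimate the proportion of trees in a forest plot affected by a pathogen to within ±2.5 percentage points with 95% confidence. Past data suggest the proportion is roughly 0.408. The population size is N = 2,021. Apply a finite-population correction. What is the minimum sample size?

857

For a proportion with margin E = 0.025 at 95% confidence, z = 1.960.
n = p̂(1−p̂)(z/E)² = 0.408 × 0.592 × (1.960/0.025)² = 1484.62 — call this n₀.
Finite-population correction with N = 2,021: n = n₀ / (1 + (n₀−1)/N) = 1484.62 / 1.734 = 856.18
Round up: n = 857.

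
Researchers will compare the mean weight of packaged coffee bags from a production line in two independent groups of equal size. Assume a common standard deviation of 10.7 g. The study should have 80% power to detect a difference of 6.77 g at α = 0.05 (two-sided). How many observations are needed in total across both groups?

80 total

For two equal groups, n per group = 2·((z_{α/2} + z_β)·σ/δ)².
z_{α/2} = 1.960; z_β = 0.842 (power 80%).
n = 2 × (2.802 × 10.7 / 6.77)² = 2 × 19.61 = 39.22
Round up: n = 40 per group.
Total across both groups: 2 × 40 = 80.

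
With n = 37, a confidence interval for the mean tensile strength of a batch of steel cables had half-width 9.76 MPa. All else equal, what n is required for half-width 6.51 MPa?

84

Margin of error scales as 1/√n, so n₂ = n₁·(E₁/E₂)².
n₂ = 37 × (9.76/6.51)² = 37 × 2.248 = 83.18
Round up: n₂ = 84.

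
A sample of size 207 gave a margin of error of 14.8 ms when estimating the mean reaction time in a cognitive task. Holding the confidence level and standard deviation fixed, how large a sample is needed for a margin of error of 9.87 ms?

Margin of error scales as 1/√n, so n₂ = n₁·(E₁/E₂)².
n₂ = 207 × (14.8/9.87)² = 207 × 2.248 = 465.34
Round up: n₂ = 466.

466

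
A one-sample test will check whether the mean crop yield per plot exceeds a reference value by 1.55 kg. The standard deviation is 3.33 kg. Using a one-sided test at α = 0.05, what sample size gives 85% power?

34

For a one-sample z-test, n = ((z_α + z_β)·σ/δ)².
z_α = 1.645 (one-sided α = 0.05); z_β = 1.036 (power 85% → β = 0.15).
n = (2.681 × 3.33 / 1.55)² = 33.18
Round up: n = 34.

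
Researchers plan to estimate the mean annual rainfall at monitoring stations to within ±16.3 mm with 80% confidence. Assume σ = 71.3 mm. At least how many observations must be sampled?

32

For a mean, the margin of error is E = z·σ/√n, so n = (zσ/E)².
At 80% confidence, z = 1.282.
n = (1.282 × 71.3 / 16.3)² = 31.45
Round up: n = 32.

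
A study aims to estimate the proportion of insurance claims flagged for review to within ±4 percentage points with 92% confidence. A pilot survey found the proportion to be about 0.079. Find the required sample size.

For a proportion with margin E = 0.04 at 92% confidence, z = 1.751.
n = p̂(1−p̂)(z/E)² = 0.079 × 0.921 × (1.751/0.04)² = 139.42
Round up: n = 140.

140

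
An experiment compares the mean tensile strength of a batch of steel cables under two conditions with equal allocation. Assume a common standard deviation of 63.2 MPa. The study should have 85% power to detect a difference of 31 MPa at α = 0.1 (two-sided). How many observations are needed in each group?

For two equal groups, n per group = 2·((z_{α/2} + z_β)·σ/δ)².
z_{α/2} = 1.645; z_β = 1.036 (power 85%).
n = 2 × (2.681 × 63.2 / 31)² = 2 × 29.87 = 59.74
Round up: n = 60 per group.

60 per group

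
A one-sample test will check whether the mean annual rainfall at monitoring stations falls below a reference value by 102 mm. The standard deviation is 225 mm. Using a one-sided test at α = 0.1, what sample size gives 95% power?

For a one-sample z-test, n = ((z_α + z_β)·σ/δ)².
z_α = 1.282 (one-sided α = 0.1); z_β = 1.645 (power 95% → β = 0.05).
n = (2.927 × 225 / 102)² = 41.69
Round up: n = 42.

42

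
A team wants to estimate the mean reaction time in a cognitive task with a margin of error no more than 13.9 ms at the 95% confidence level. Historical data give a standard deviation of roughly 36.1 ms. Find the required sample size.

n = 26

For a mean, the margin of error is E = z·σ/√n, so n = (zσ/E)².
At 95% confidence, z = 1.960.
n = (1.960 × 36.1 / 13.9)² = 25.91
Round up: n = 26.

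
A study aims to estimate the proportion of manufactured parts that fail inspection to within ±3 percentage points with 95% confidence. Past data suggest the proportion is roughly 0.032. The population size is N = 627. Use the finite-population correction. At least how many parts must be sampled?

For a proportion with margin E = 0.03 at 95% confidence, z = 1.960.
n = p̂(1−p̂)(z/E)² = 0.032 × 0.968 × (1.960/0.03)² = 132.22 — call this n₀.
Finite-population correction with N = 627: n = n₀ / (1 + (n₀−1)/N) = 132.22 / 1.209 = 109.36
Round up: n = 110.

110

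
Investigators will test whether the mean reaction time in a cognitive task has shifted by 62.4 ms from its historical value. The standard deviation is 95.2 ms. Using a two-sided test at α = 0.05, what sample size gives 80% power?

For a one-sample z-test, n = ((z_{α/2} + z_β)·σ/δ)².
z_{α/2} = 1.960 (two-sided α = 0.05); z_β = 0.842 (power 80% → β = 0.2).
n = (2.802 × 95.2 / 62.4)² = 18.27
Round up: n = 19.

19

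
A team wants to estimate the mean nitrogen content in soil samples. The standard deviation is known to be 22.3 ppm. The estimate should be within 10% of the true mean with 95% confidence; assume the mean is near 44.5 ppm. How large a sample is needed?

For a mean, the margin of error is E = z·σ/√n, so n = (zσ/E)².
At 95% confidence, z = 1.960.
E = 10% of 44.5 = 4.45 ppm.
n = (1.960 × 22.3 / 4.45)² = 96.47
Round up: n = 97.

97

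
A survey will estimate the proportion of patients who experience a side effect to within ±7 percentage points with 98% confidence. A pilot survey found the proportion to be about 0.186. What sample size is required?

168

For a proportion with margin E = 0.07 at 98% confidence, z = 2.326.
n = p̂(1−p̂)(z/E)² = 0.186 × 0.814 × (2.326/0.07)² = 167.17
Round up: n = 168.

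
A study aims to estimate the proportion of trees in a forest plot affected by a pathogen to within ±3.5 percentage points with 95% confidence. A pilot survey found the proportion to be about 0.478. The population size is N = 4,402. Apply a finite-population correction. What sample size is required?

For a proportion with margin E = 0.035 at 95% confidence, z = 1.960.
n = p̂(1−p̂)(z/E)² = 0.478 × 0.522 × (1.960/0.035)² = 782.48 — call this n₀.
Finite-population correction with N = 4,402: n = n₀ / (1 + (n₀−1)/N) = 782.48 / 1.178 = 664.24
Round up: n = 665.

665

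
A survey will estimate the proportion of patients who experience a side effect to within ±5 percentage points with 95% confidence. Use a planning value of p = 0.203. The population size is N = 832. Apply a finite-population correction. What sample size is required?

n = 192

For a proportion with margin E = 0.05 at 95% confidence, z = 1.960.
n = p̂(1−p̂)(z/E)² = 0.203 × 0.797 × (1.960/0.05)² = 248.61 — call this n₀.
Finite-population correction with N = 832: n = n₀ / (1 + (n₀−1)/N) = 248.61 / 1.298 = 191.53
Round up: n = 192.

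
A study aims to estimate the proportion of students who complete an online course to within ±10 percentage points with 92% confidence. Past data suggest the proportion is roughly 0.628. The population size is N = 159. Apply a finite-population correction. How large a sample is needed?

For a proportion with margin E = 0.1 at 92% confidence, z = 1.751.
n = p̂(1−p̂)(z/E)² = 0.628 × 0.372 × (1.751/0.1)² = 71.63 — call this n₀.
Finite-population correction with N = 159: n = n₀ / (1 + (n₀−1)/N) = 71.63 / 1.444 = 49.61
Round up: n = 50.

n = 50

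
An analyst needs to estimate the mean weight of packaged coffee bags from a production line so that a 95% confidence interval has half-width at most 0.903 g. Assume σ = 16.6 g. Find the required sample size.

1299

For a mean, the margin of error is E = z·σ/√n, so n = (zσ/E)².
At 95% confidence, z = 1.960.
n = (1.960 × 16.6 / 0.903)² = 1298.23
Round up: n = 1299.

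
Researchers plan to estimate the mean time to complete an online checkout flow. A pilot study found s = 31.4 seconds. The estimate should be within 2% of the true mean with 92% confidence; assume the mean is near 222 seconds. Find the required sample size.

For a mean, the margin of error is E = z·σ/√n, so n = (zσ/E)².
At 92% confidence, z = 1.751.
E = 2% of 222 = 4.44 seconds.
n = (1.751 × 31.4 / 4.44)² = 153.34
Round up: n = 154.

154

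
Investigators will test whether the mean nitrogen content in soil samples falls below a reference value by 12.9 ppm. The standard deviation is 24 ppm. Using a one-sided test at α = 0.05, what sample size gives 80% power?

n = 22

For a one-sample z-test, n = ((z_α + z_β)·σ/δ)².
z_α = 1.645 (one-sided α = 0.05); z_β = 0.842 (power 80% → β = 0.2).
n = (2.487 × 24 / 12.9)² = 21.41
Round up: n = 22.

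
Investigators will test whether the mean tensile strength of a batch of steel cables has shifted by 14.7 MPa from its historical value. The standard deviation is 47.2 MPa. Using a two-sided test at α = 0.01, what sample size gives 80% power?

For a one-sample z-test, n = ((z_{α/2} + z_β)·σ/δ)².
z_{α/2} = 2.576 (two-sided α = 0.01); z_β = 0.842 (power 80% → β = 0.2).
n = (3.418 × 47.2 / 14.7)² = 120.45
Round up: n = 121.

121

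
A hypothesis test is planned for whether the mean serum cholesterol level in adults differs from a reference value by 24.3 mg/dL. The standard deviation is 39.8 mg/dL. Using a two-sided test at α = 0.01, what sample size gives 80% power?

For a one-sample z-test, n = ((z_{α/2} + z_β)·σ/δ)².
z_{α/2} = 2.576 (two-sided α = 0.01); z_β = 0.842 (power 80% → β = 0.2).
n = (3.418 × 39.8 / 24.3)² = 31.34
Round up: n = 32.

32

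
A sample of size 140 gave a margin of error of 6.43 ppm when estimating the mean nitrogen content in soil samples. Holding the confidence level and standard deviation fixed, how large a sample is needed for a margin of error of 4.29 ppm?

315

Margin of error scales as 1/√n, so n₂ = n₁·(E₁/E₂)².
n₂ = 140 × (6.43/4.29)² = 140 × 2.247 = 314.58
Round up: n₂ = 315.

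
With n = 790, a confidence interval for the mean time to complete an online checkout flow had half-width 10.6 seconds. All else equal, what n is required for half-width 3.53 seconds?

7124

Margin of error scales as 1/√n, so n₂ = n₁·(E₁/E₂)².
n₂ = 790 × (10.6/3.53)² = 790 × 9.017 = 7123.43
Round up: n₂ = 7124.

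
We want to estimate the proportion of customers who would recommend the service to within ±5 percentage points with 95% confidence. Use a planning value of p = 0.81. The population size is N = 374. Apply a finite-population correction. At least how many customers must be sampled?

n = 146

For a proportion with margin E = 0.05 at 95% confidence, z = 1.960.
n = p̂(1−p̂)(z/E)² = 0.81 × 0.19 × (1.960/0.05)² = 236.49 — call this n₀.
Finite-population correction with N = 374: n = n₀ / (1 + (n₀−1)/N) = 236.49 / 1.63 = 145.09
Round up: n = 146.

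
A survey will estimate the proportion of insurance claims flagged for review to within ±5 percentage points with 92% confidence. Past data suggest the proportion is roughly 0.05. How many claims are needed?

For a proportion with margin E = 0.05 at 92% confidence, z = 1.751.
n = p̂(1−p̂)(z/E)² = 0.05 × 0.95 × (1.751/0.05)² = 58.25
Round up: n = 59.

n = 59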